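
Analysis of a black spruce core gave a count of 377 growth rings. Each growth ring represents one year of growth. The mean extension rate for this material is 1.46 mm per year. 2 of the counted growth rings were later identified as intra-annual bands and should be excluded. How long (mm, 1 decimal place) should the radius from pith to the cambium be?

547.5 mm

True growth ring count = 377 − 2 = 375.
Predicted length = 1.46 mm/year × 375 years = 547.5 mm.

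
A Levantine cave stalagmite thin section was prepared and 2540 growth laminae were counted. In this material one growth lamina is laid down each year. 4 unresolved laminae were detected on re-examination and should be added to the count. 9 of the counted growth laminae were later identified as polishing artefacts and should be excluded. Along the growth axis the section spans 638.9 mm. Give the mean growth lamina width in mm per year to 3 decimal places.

0.252 mm per year

Adjusted count: 2540 − 9 + 4 = 2535 growth laminae.
638.9 mm over 2535 years gives 638.9 / 2535 ≈ 0.252 mm per year.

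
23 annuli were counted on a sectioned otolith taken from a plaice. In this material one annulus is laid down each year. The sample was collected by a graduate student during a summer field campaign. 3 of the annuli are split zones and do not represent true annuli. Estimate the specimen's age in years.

20 yr

After corrections the count is 23 − 3 = 20 annuli.
With a one-to-one annulus periodicity this is 20 years.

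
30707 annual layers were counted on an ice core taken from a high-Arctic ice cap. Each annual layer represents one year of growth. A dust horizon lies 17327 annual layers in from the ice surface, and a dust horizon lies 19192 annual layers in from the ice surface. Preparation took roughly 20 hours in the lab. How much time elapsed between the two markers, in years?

19192 − 17327 = 1865 annual layers lie between the two events.
One annual layer per year makes the interval 1865 years.

1865 yr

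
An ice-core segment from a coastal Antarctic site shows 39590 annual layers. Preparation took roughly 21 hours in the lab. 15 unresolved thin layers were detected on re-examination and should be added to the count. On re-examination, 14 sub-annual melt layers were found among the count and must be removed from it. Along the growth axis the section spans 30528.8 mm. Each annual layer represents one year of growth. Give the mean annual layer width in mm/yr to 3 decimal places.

Adjusted count: 39590 − 14 + 15 = 39591 annual layers.
Mean rate = 30528.8 mm / 39591 years ≈ 0.771 mm/yr.

0.771 mm/yr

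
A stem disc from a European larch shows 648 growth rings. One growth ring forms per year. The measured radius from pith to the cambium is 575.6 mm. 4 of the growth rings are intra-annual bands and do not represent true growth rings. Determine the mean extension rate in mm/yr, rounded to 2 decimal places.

0.89 mm/yr

Correcting the raw count gives 648 − 4 = 644 true growth rings.
575.6 mm over 644 years gives 575.6 / 644 ≈ 0.89 mm/yr.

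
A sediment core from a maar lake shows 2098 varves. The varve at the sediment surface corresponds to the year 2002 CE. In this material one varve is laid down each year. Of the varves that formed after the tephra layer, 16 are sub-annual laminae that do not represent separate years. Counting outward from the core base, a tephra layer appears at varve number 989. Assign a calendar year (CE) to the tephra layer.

Between varve 989 and the sediment surface there are 2098 − 989 = 1109 varves.
Removing the 16 false varves leaves 1109 − 16 = 1093 true varves beyond the tephra layer.
2002 − 1093 = 909 CE.

909 CE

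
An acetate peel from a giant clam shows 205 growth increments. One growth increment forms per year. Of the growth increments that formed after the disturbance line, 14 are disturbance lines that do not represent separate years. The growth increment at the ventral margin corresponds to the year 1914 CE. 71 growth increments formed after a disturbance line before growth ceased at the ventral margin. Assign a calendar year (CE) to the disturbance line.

1857 CE

71 growth increments post-date the disturbance line.
71 − 14 false = 57 true growth increments after the disturbance line.
The growth increment at the ventral margin is 1914 CE, so the disturbance line dates to 1914 − 57 = 1857 CE.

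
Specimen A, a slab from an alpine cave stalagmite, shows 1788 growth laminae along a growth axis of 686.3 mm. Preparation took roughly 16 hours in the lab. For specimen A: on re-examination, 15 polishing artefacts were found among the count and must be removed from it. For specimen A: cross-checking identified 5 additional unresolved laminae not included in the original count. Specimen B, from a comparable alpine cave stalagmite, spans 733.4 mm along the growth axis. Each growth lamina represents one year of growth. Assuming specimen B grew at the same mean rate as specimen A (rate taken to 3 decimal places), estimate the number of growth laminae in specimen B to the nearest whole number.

1900 growth laminae

Specimen A: adjusted count: 1788 − 15 + 5 = 1778 growth laminae.
A: Mean rate = 686.3 mm / 1778 years ≈ 0.386 mm/year.
Specimen B: 733.4 mm / 0.386 mm per year = 1900.00 years ≈ 1900 growth laminae.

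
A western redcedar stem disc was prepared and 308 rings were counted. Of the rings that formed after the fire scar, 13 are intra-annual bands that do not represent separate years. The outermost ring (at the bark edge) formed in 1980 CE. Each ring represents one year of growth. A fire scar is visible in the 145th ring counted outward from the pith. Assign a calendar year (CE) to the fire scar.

The fire scar sits at ring 145 from the pith, so 308 − 145 = 163 rings formed after it.
Excluding 13 false rings: 163 − 13 = 150.
Counting back 150 years from 1980 CE places the fire scar in 1980 − 150 = 1830 CE.

1830 CE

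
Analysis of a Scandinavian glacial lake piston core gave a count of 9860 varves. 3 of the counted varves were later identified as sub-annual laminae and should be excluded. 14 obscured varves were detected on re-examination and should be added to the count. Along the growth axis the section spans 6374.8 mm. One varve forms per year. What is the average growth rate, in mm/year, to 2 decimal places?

Adjusted count: 9860 − 3 + 14 = 9871 varves.
Mean rate = 6374.8 mm / 9871 years ≈ 0.65 mm/year.

0.65 mm/year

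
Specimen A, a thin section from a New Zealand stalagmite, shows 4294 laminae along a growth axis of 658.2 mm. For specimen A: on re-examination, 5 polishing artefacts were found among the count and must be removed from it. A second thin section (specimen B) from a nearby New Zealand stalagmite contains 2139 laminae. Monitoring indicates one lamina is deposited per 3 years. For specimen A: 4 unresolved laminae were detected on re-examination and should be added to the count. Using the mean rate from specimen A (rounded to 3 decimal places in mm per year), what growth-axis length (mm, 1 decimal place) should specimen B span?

327.3 mm

Specimen A: true lamina count = 4294 − 5 + 4 = 4293.
Specimen A: multiplying by 3 years per lamina: 4293 × 3 = 12879 years.
A: Extension rate ≈ 658.2 / 12879 = 0.051 mm per year.
Specimen B: multiplying by 3 years per lamina: 2139 × 3 = 6417 years. For B, 0.051 mm/year × 6417 years = 327.3 mm.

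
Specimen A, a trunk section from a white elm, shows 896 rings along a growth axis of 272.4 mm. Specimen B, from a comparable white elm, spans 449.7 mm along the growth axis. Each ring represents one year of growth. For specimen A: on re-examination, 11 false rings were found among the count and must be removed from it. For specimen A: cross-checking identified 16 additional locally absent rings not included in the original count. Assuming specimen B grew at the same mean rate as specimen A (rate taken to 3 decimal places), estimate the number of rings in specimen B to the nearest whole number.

Specimen A: after corrections the count is 896 − 11 + 16 = 901 rings.
A: 272.4 mm over 901 years gives 272.4 / 901 ≈ 0.302 mm/year.
B spans 449.7 / 0.302 = 1489.07 years ≈ 1489 rings.

1489 rings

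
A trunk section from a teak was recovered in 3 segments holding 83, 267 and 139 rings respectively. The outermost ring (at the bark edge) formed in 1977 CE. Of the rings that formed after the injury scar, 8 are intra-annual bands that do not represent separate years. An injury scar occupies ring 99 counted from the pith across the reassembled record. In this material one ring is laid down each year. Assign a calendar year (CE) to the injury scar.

1595 CE

Total rings = 83 + 267 + 139 = 489.
489 − 99 = 390 rings lie beyond the injury scar toward the bark edge.
Removing the 8 false rings leaves 390 − 8 = 382 true rings beyond the injury scar.
Counting back 382 years from 1977 CE places the injury scar in 1977 − 382 = 1595 CE.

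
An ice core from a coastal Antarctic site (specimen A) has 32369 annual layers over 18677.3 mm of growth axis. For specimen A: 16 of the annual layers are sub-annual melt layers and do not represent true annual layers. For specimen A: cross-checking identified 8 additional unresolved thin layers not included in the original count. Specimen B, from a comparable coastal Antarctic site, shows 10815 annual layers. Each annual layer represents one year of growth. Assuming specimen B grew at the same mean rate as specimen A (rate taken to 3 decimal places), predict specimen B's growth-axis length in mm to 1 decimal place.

6240.3 mm

Specimen A: after corrections the count is 32369 − 16 + 8 = 32361 annual layers.
A: Extension rate ≈ 18677.3 / 32361 = 0.577 mm/year.
B's length ≈ 0.577 × 10815 = 6240.3 mm.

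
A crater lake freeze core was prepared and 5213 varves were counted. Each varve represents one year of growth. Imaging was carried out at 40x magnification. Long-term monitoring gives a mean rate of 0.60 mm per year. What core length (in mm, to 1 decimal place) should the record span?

5213 years of growth are recorded.
Predicted length = 0.60 mm/year × 5213 years = 3127.8 mm.

3127.8 mm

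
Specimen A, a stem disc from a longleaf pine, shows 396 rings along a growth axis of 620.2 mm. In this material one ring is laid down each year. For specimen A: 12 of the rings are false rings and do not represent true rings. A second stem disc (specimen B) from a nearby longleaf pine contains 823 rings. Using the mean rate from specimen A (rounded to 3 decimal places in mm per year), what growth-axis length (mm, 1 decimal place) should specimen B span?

1329.1 mm

Specimen A: correcting the raw count gives 396 − 12 = 384 true rings.
A: Extension rate ≈ 620.2 / 384 = 1.615 mm per year.
Length of B = 1.615 × 823 = 1329.1 mm.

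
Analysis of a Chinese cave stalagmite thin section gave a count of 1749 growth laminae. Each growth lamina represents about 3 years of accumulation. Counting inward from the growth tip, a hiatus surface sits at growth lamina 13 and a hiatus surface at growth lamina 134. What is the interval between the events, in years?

Separation: 134 − 13 = 121 growth laminae.
Multiplying by 3 years per growth lamina: 121 × 3 = 363 years.

363 years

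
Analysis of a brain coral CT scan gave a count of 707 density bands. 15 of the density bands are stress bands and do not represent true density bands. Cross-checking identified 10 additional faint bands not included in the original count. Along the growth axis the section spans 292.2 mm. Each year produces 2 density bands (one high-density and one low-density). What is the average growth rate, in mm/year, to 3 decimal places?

True density band count = 707 − 15 + 10 = 702.
Dividing by 2 density bands per year: 702 / 2 = 351 years.
Mean rate = 292.2 mm / 351 years ≈ 0.832 mm/year.

0.832 mm/year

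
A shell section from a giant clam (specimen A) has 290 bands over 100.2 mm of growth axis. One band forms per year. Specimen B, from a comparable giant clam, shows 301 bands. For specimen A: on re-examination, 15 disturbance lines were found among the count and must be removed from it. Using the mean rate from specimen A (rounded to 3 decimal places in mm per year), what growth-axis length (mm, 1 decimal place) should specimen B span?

109.6 mm

Specimen A: after corrections the count is 290 − 15 = 275 bands.
A: 100.2 mm over 275 years gives 100.2 / 275 ≈ 0.364 mm/year.
B's length ≈ 0.364 × 301 = 109.6 mm.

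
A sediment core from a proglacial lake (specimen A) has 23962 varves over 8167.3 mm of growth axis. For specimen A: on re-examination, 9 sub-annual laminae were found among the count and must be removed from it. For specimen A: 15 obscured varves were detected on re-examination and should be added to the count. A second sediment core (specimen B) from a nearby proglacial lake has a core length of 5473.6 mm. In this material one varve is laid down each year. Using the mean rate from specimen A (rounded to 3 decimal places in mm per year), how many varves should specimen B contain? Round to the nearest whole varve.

16052 varves

Specimen A: after corrections the count is 23962 − 9 + 15 = 23968 varves.
A: Mean rate = 8167.3 mm / 23968 years ≈ 0.341 mm/yr.
For B, 5473.6 / 0.341 = 16051.61 years ≈ 16052 varves.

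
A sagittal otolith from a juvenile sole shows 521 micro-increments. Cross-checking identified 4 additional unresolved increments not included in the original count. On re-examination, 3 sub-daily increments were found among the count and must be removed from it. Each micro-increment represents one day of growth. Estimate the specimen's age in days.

Adjusted count: 521 − 3 + 4 = 522 micro-increments.
With a one-to-one micro-increment periodicity this is 522 days.

522 d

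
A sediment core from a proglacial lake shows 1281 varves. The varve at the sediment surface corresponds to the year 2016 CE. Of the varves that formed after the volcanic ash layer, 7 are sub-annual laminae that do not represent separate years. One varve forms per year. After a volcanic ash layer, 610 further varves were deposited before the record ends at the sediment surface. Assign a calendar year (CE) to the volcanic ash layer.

1413 CE

610 varves post-date the volcanic ash layer.
Excluding 7 false varves: 610 − 7 = 603.
2016 − 603 = 1413 CE.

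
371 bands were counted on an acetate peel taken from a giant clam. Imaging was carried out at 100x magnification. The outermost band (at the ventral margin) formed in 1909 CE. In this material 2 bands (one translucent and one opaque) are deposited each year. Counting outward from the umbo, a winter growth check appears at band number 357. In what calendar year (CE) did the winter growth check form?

The winter growth check sits at band 357 from the umbo, so 371 − 357 = 14 bands formed after it.
Dividing by 2 bands per year: 14 / 2 = 7 years.
Counting back 7 years from 1909 CE places the winter growth check in 1909 − 7 = 1902 CE.

1902 CE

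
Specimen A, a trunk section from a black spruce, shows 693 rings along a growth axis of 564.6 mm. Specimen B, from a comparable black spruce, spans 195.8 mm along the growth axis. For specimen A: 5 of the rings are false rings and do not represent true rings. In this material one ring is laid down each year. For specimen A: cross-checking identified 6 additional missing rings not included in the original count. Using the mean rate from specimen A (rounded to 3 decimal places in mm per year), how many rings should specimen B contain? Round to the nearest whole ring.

Specimen A: correcting the raw count gives 693 − 5 + 6 = 694 true rings.
A: Extension rate ≈ 564.6 / 694 = 0.814 mm/year.
Specimen B: 195.8 mm / 0.814 mm per year = 240.54 years ≈ 241 rings.

241 rings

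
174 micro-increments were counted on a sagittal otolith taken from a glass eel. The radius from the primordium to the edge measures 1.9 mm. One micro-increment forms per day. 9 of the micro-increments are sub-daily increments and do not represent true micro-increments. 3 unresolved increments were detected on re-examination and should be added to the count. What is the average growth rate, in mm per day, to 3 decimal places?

Correcting the raw count gives 174 − 9 + 3 = 168 true micro-increments.
1.9 mm over 168 days gives 1.9 / 168 ≈ 0.011 mm per day.

0.011 mm per day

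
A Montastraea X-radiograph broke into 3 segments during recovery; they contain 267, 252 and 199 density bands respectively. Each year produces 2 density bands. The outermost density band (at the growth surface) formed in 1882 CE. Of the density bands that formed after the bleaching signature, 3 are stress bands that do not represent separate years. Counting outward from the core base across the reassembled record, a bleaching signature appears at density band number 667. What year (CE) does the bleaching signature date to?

Total density bands = 267 + 252 + 199 = 718.
The bleaching signature sits at density band 667 from the core base, so 718 − 667 = 51 density bands formed after it.
51 − 3 false = 48 true density bands after the bleaching signature.
Dividing by 2 density bands per year: 48 / 2 = 24 years.
Counting back 24 years from 1882 CE places the bleaching signature in 1882 − 24 = 1858 CE.

1858 CE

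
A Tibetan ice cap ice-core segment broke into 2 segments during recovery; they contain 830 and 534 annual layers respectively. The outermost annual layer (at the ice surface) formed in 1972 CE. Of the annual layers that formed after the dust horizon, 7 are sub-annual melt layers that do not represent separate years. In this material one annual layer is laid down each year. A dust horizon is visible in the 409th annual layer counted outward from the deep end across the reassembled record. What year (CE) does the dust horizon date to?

1024 CE

Total annual layers = 830 + 534 = 1364.
The dust horizon sits at annual layer 409 from the deep end, so 1364 − 409 = 955 annual layers formed after it.
Removing the 7 false annual layers leaves 955 − 7 = 948 true annual layers beyond the dust horizon.
1972 − 948 = 1024 CE.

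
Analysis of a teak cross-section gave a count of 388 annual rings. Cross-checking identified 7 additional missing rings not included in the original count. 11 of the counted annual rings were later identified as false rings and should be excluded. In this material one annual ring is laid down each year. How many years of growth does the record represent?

After corrections the count is 388 − 11 + 7 = 384 annual rings.
At one annual ring per year, that is 384 years.

384 years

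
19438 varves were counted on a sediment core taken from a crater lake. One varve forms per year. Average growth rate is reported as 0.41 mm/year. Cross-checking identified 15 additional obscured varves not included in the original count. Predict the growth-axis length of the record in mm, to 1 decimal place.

7975.7 mm

Correcting the raw count gives 19438 + 15 = 19453 true varves.
Length ≈ 0.41 × 19453 = 7975.7 mm.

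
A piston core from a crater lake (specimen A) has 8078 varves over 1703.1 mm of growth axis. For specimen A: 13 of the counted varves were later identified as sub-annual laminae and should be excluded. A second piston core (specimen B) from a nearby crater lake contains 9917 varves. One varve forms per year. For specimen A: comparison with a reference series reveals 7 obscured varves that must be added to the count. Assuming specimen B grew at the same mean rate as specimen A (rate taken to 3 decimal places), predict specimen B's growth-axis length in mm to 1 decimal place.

Specimen A: adjusted count: 8078 − 13 + 7 = 8072 varves.
A: 1703.1 mm over 8072 years gives 1703.1 / 8072 ≈ 0.211 mm/yr.
Length of B = 0.211 × 9917 = 2092.5 mm.

2092.5 mm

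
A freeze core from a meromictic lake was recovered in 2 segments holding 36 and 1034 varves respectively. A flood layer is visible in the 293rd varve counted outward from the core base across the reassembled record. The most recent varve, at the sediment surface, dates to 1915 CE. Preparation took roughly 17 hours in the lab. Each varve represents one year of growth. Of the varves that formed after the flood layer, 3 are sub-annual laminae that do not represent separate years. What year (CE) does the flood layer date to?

1141 CE

Total varves = 36 + 1034 = 1070.
The flood layer sits at varve 293 from the core base, so 1070 − 293 = 777 varves formed after it.
Excluding 3 false varves: 777 − 3 = 774.
The varve at the sediment surface is 1915 CE, so the flood layer dates to 1915 − 774 = 1141 CE.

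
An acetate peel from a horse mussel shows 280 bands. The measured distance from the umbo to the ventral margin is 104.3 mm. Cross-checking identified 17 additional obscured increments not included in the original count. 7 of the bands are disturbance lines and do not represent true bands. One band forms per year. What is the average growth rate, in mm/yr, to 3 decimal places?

Correcting the raw count gives 280 − 7 + 17 = 290 true bands.
Mean rate = 104.3 mm / 290 years ≈ 0.360 mm/yr.

0.360 mm/yr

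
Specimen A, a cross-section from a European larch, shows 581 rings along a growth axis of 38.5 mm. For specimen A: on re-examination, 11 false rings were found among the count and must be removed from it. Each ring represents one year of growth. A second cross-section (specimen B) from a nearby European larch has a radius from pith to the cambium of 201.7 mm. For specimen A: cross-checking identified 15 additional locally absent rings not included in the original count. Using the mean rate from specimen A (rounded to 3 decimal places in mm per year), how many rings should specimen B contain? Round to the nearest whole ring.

3056 rings

Specimen A: after corrections the count is 581 − 11 + 15 = 585 rings.
A: Extension rate ≈ 38.5 / 585 = 0.066 mm/yr.
For B, 201.7 / 0.066 = 3056.06 years ≈ 3056 rings.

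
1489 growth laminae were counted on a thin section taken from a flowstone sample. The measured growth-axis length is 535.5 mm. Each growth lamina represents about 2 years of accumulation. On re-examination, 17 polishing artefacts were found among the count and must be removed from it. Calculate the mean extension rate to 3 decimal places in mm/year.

After corrections the count is 1489 − 17 = 1472 growth laminae.
1472 growth laminae at 2 years each span 1472 × 2 = 2944 years.
535.5 mm over 2944 years gives 535.5 / 2944 ≈ 0.182 mm/year.

0.182 mm/year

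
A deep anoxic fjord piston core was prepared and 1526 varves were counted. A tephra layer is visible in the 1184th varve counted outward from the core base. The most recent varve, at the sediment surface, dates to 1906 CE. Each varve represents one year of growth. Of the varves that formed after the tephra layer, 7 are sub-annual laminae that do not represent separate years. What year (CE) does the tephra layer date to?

Between varve 1184 and the sediment surface there are 1526 − 1184 = 342 varves.
Removing the 7 false varves leaves 342 − 7 = 335 true varves beyond the tephra layer.
1906 − 335 = 1571 CE.

1571 CE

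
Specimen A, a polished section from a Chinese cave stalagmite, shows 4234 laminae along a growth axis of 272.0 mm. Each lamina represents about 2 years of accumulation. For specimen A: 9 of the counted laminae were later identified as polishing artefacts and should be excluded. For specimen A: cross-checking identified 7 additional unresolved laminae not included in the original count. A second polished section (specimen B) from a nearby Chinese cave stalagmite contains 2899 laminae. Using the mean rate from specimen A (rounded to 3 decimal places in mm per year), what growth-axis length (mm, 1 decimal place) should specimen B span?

185.5 mm

Specimen A: after corrections the count is 4234 − 9 + 7 = 4232 laminae.
Specimen A: multiplying by 2 years per lamina: 4232 × 2 = 8464 years.
A: 272.0 mm over 8464 years gives 272.0 / 8464 ≈ 0.032 mm/year.
Specimen B: multiplying by 2 years per lamina: 2899 × 2 = 5798 years. B's length ≈ 0.032 × 5798 = 185.5 mm.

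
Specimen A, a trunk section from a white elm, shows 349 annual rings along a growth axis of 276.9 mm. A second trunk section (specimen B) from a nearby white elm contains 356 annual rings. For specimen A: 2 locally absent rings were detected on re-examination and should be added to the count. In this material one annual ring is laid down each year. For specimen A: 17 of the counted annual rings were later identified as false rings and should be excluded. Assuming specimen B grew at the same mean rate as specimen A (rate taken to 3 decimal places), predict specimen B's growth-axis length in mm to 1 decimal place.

Specimen A: adjusted count: 349 − 17 + 2 = 334 annual rings.
A: Extension rate ≈ 276.9 / 334 = 0.829 mm/yr.
B's length ≈ 0.829 × 356 = 295.1 mm.

295.1 mm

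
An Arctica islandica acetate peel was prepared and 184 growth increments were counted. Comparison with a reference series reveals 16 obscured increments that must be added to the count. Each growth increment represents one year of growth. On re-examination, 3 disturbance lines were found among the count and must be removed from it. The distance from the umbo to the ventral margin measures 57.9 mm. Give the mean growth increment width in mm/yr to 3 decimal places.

0.294 mm/yr

True growth increment count = 184 − 3 + 16 = 197.
Mean rate = 57.9 mm / 197 years ≈ 0.294 mm/yr.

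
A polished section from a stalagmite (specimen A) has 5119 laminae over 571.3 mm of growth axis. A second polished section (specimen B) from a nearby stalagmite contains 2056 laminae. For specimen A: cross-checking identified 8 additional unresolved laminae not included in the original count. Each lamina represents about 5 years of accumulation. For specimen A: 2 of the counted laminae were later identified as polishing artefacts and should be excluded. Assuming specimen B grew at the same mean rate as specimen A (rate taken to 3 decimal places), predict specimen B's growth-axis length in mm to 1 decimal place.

226.2 mm

Specimen A: correcting the raw count gives 5119 − 2 + 8 = 5125 true laminae.
Specimen A: 5125 laminae at 5 years each span 5125 × 5 = 25625 years.
A: Mean rate = 571.3 mm / 25625 years ≈ 0.022 mm/yr.
Specimen B: multiplying by 5 years per lamina: 2056 × 5 = 10280 years. B's length ≈ 0.022 × 10280 = 226.2 mm.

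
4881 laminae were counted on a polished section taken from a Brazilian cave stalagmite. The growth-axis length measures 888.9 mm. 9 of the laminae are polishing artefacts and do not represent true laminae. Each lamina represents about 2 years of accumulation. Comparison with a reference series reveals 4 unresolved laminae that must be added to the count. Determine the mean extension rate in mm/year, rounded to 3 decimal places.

Adjusted count: 4881 − 9 + 4 = 4876 laminae.
At 2 years per lamina, 4876 × 2 = 9752 years.
888.9 mm over 9752 years gives 888.9 / 9752 ≈ 0.091 mm/year.

0.091 mm/year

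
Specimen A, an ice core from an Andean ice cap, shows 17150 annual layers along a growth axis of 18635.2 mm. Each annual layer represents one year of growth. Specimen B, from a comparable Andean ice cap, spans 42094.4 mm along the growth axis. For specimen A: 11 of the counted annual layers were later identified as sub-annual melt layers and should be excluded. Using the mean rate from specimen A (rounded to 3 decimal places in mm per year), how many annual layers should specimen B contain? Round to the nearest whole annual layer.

Specimen A: correcting the raw count gives 17150 − 11 = 17139 true annual layers.
A: Extension rate ≈ 18635.2 / 17139 = 1.087 mm per year.
For B, 42094.4 / 1.087 = 38725.30 years ≈ 38725 annual layers.

38725 annual layers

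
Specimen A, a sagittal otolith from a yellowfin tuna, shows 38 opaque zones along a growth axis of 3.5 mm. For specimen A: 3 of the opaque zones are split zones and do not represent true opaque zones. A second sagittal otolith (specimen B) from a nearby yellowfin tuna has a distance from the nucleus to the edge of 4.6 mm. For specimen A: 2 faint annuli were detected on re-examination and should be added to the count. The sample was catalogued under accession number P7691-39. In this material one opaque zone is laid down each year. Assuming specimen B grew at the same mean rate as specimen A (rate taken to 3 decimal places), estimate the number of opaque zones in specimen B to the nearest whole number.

Specimen A: after corrections the count is 38 − 3 + 2 = 37 opaque zones.
A: Extension rate ≈ 3.5 / 37 = 0.095 mm/year.
Specimen B: 4.6 mm / 0.095 mm per year = 48.42 years ≈ 48 opaque zones.

48 opaque zones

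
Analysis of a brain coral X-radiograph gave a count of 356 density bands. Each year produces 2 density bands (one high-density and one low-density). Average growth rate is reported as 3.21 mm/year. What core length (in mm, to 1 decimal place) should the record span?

571.4 mm

356 density bands at 2 per year is 356 / 2 = 178 years.
Length ≈ 3.21 × 178 = 571.4 mm.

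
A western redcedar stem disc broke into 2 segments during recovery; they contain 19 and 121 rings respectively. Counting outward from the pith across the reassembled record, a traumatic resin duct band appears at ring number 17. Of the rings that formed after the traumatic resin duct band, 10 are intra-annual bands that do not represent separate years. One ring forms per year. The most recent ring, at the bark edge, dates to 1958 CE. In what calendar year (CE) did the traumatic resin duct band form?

1845 CE

Total rings = 19 + 121 = 140.
140 − 17 = 123 rings lie beyond the traumatic resin duct band toward the bark edge.
123 − 10 false = 113 true rings after the traumatic resin duct band.
1958 − 113 = 1845 CE.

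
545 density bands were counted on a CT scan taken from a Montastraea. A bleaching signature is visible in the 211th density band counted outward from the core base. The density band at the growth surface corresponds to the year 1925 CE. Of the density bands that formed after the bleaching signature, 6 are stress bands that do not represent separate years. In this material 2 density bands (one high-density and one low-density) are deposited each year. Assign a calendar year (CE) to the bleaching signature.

1761 CE

The bleaching signature sits at density band 211 from the core base, so 545 − 211 = 334 density bands formed after it.
334 − 6 false = 328 true density bands after the bleaching signature.
328 density bands at 2 per year is 328 / 2 = 164 years.
1925 − 164 = 1761 CE.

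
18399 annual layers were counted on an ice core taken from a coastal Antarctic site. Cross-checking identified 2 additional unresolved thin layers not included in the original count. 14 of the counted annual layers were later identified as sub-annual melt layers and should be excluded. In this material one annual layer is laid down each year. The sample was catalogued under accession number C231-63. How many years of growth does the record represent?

Adjusted count: 18399 − 14 + 2 = 18387 annual layers.
With a one-to-one annual layer periodicity this is 18387 years.

18387 years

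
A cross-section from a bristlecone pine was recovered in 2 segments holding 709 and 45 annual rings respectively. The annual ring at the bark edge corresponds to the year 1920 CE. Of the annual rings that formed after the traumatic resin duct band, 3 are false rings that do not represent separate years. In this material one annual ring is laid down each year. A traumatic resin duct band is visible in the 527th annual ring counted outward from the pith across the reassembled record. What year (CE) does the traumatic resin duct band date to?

1696 CE

Total annual rings = 709 + 45 = 754.
754 − 527 = 227 annual rings lie beyond the traumatic resin duct band toward the bark edge.
Removing the 3 false annual rings leaves 227 − 3 = 224 true annual rings beyond the traumatic resin duct band.
The annual ring at the bark edge is 1920 CE, so the traumatic resin duct band dates to 1920 − 224 = 1696 CE.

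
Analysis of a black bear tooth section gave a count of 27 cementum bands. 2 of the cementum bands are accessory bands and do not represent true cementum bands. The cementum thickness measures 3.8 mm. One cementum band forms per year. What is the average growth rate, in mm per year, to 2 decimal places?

After corrections the count is 27 − 2 = 25 cementum bands.
3.8 mm over 25 years gives 3.8 / 25 ≈ 0.15 mm per year.

0.15 mm per year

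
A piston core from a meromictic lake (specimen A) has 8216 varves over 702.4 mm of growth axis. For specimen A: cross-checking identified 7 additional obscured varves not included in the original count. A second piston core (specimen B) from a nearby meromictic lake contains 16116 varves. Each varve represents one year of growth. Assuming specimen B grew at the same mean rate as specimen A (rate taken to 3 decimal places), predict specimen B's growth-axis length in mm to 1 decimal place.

1369.9 mm

Specimen A: after corrections the count is 8216 + 7 = 8223 varves.
A: Extension rate ≈ 702.4 / 8223 = 0.085 mm/yr.
For B, 0.085 mm/year × 16116 years = 1369.9 mm.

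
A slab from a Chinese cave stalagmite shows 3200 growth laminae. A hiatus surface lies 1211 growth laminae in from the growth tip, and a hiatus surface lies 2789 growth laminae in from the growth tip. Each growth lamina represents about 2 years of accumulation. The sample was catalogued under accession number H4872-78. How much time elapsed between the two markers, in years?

3156 yr

Separation: 2789 − 1211 = 1578 growth laminae.
Multiplying by 2 years per growth lamina: 1578 × 2 = 3156 years.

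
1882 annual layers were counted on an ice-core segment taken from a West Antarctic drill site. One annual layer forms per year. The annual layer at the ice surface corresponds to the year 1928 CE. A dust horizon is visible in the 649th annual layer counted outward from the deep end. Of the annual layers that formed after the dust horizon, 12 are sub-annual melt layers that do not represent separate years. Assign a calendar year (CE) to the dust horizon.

The dust horizon sits at annual layer 649 from the deep end, so 1882 − 649 = 1233 annual layers formed after it.
Excluding 12 false annual layers: 1233 − 12 = 1221.
Counting back 1221 years from 1928 CE places the dust horizon in 1928 − 1221 = 707 CE.

707 CE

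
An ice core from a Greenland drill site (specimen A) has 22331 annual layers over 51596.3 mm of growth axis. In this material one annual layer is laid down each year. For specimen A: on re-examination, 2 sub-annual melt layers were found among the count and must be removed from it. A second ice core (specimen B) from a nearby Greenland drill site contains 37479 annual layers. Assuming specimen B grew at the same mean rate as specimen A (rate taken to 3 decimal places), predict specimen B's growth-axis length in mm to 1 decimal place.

Specimen A: true annual layer count = 22331 − 2 = 22329.
A: Mean rate = 51596.3 mm / 22329 years ≈ 2.311 mm/year.
B's length ≈ 2.311 × 37479 = 86614.0 mm.

86614.0 mm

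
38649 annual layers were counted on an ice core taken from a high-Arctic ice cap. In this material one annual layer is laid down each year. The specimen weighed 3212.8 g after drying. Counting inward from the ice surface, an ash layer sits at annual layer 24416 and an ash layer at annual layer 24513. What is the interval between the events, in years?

97 yr

24513 − 24416 = 97 annual layers lie between the two events.
One annual layer per year makes the interval 97 years.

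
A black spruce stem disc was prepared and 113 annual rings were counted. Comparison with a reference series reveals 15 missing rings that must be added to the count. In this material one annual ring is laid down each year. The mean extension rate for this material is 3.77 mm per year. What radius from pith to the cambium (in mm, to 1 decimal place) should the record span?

482.6 mm

Adjusted count: 113 + 15 = 128 annual rings.
128 years at 3.77 mm/year gives 3.77 × 128 = 482.6 mm.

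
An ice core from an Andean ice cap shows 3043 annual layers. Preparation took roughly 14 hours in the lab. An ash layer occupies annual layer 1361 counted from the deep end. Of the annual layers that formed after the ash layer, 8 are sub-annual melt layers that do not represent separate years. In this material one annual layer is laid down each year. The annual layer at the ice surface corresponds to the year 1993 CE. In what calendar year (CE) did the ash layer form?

Between annual layer 1361 and the ice surface there are 3043 − 1361 = 1682 annual layers.
1682 − 8 false = 1674 true annual layers after the ash layer.
The annual layer at the ice surface is 1993 CE, so the ash layer dates to 1993 − 1674 = 319 CE.

319 CE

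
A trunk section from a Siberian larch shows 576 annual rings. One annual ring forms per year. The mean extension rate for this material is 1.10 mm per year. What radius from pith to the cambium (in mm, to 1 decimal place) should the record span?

633.6 mm

576 years of growth are recorded.
576 years at 1.10 mm/year gives 1.10 × 576 = 633.6 mm.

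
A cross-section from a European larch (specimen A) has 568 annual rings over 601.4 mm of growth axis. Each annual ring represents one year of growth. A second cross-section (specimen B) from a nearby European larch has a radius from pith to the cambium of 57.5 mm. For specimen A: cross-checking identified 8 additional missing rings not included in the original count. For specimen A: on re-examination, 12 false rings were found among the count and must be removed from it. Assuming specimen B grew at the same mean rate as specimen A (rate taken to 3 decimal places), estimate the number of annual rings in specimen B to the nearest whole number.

54 annual rings

Specimen A: correcting the raw count gives 568 − 12 + 8 = 564 true annual rings.
A: Extension rate ≈ 601.4 / 564 = 1.066 mm/yr.
For B, 57.5 / 1.066 = 53.94 years ≈ 54 annual rings.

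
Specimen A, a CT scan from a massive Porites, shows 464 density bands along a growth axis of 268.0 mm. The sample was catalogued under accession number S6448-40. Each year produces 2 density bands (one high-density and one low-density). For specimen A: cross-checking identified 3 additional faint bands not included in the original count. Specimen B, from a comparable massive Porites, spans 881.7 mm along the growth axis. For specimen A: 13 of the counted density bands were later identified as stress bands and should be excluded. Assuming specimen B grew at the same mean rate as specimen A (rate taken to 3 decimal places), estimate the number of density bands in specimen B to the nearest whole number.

1493 density bands

Specimen A: correcting the raw count gives 464 − 13 + 3 = 454 true density bands.
Specimen A: dividing by 2 density bands per year: 454 / 2 = 227 years.
A: Mean rate = 268.0 mm / 227 years ≈ 1.181 mm/yr.
For B, 881.7 / 1.181 = 746.57 years; at 2 density bands per year that is 746.57 × 2 ≈ 1493 density bands.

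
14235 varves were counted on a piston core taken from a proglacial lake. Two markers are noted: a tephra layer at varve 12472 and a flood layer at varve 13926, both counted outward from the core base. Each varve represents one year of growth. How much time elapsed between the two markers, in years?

The two markers are separated by 13926 − 12472 = 1454 varves.
At one varve per year, 1454 years elapsed between them.

1454 years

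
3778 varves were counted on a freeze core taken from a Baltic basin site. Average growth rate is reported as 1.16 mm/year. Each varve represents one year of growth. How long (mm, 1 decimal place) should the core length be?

The record spans 3778 years at 1.16 mm per year.
3778 years at 1.16 mm/year gives 1.16 × 3778 = 4382.5 mm.

4382.5 mm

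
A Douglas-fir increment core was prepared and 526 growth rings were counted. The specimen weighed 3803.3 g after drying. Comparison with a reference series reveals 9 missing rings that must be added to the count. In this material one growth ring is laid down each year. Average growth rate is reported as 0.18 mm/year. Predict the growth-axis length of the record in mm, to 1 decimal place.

Adjusted count: 526 + 9 = 535 growth rings.
Length ≈ 0.18 × 535 = 96.3 mm.

96.3 mm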